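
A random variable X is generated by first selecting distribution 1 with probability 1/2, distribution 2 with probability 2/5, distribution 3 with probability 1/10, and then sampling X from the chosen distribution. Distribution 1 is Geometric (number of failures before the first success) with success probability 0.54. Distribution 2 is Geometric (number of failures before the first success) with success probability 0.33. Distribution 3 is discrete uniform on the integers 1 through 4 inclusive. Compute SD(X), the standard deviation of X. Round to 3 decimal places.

1.949

Per component, 1: μ=0.851852, E[X²]=2.30316; 2: μ=2.0303, E[X²]=10.2746; 3: μ=2.5, E[X²]=7.5.
E[X] = 0.5·0.851852 + 0.4·2.0303 + 0.1·2.5 = 1.48805.
E[X²] = 0.5·2.30316 + 0.4·10.2746 + 0.1·7.5 = 6.0114.
Var(X) = E[X²] − (E[X])² = 6.0114 − 2.21428 = 3.79712.
SD(X) = √3.79712 = 1.94862.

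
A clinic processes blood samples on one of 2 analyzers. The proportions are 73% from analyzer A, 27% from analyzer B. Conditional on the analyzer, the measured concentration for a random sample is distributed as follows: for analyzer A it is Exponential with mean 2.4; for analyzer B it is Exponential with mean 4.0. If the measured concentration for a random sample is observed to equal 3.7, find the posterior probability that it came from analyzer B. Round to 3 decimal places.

0.291

Likelihoods f(3.7 | ·): A: 0.0891767; B: 0.0991329.
Posterior ∝ prior × likelihood. Numerator for B: 0.27·0.0991329 = 0.0267659.
Normalizing constant: 0.73·0.0891767 + 0.27·0.0991329 = 0.0918649.
P(B | observation) = 0.0267659 / 0.0918649 = 0.291361.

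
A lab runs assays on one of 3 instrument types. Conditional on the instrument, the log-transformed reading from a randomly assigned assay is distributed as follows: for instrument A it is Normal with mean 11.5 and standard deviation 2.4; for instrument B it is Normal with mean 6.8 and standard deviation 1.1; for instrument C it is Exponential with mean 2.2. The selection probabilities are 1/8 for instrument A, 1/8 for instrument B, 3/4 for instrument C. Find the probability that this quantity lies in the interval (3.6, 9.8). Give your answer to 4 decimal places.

Conditional on each instrument, P(3.6 < X < 9.8): A: 0.238871; B: 0.994995; C: 0.183061.
By total probability, P(3.6 < X < 9.8) = 0.125·0.238871 + 0.125·0.994995 + 0.75·0.183061 = 0.291529.

0.2915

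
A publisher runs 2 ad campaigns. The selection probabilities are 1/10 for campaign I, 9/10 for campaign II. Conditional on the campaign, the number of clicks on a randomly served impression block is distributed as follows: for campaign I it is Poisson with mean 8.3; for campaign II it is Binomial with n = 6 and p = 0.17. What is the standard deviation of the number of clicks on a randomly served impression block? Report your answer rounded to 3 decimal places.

Per component, I: μ=8.3, E[X²]=77.19; II: μ=1.02, E[X²]=1.887.
E[X] = 0.1·8.3 + 0.9·1.02 = 1.748.
E[X²] = 0.1·77.19 + 0.9·1.887 = 9.4173.
Var(X) = E[X²] − (E[X])² = 9.4173 − 3.0555 = 6.3618.
SD(X) = √6.3618 = 2.52226.

2.522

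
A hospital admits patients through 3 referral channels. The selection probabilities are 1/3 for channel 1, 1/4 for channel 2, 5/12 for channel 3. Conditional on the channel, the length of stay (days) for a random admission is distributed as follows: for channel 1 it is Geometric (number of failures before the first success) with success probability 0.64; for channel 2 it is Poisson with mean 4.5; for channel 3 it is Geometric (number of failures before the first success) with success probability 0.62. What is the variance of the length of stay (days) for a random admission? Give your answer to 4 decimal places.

4.6961

Per component, 1: μ=0.5625, E[X²]=1.19531; 2: μ=4.5, E[X²]=24.75; 3: μ=0.612903, E[X²]=1.3642.
E[X] = 0.333333·0.5625 + 0.25·4.5 + 0.416667·0.612903 = 1.56788.
E[X²] = 0.333333·1.19531 + 0.25·24.75 + 0.416667·1.3642 = 7.15436.
Var(X) = E[X²] − (E[X])² = 7.15436 − 2.45824 = 4.69612.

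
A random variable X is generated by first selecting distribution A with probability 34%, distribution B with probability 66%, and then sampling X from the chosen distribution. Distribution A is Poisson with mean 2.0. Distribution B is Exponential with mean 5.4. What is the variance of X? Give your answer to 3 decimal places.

Per component, A: μ=2, E[X²]=6; B: μ=5.4, E[X²]=58.32.
E[X] = 0.34·2 + 0.66·5.4 = 4.244.
E[X²] = 0.34·6 + 0.66·58.32 = 40.5312.
Var(X) = E[X²] − (E[X])² = 40.5312 − 18.0115 = 22.5197.

22.520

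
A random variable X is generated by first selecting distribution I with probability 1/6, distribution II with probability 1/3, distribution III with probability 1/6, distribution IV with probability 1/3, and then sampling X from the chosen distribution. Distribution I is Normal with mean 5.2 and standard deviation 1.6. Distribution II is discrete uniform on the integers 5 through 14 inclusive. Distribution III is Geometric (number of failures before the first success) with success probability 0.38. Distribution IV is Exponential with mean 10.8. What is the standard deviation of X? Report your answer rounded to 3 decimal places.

7.362

Per component, I: μ=5.2, E[X²]=29.6; II: μ=9.5, E[X²]=98.5; III: μ=1.63158, E[X²]=6.95568; IV: μ=10.8, E[X²]=233.28.
E[X] = 0.166667·5.2 + 0.333333·9.5 + 0.166667·1.63158 + 0.333333·10.8 = 7.90526.
E[X²] = 0.166667·29.6 + 0.333333·98.5 + 0.166667·6.95568 + 0.333333·233.28 = 116.686.
Var(X) = E[X²] − (E[X])² = 116.686 − 62.4932 = 54.1928.
SD(X) = √54.1928 = 7.36157.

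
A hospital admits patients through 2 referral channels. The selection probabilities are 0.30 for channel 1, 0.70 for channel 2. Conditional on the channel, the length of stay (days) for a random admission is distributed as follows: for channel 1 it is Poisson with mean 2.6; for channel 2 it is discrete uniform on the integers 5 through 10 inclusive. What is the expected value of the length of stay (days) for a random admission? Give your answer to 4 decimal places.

6.0300

Component means — 1: 2.6; 2: 7.5.
E[X] = 0.3·2.6 + 0.7·7.5 = 6.03.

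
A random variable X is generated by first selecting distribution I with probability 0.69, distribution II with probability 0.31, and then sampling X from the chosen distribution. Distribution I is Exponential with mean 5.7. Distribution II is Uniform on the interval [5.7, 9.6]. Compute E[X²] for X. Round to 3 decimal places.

63.371

For each component E[X²] = Var + (mean)², giving I: 64.98; II: 59.79.
Overall E[X²] = 0.69·64.98 + 0.31·59.79 = 63.3711.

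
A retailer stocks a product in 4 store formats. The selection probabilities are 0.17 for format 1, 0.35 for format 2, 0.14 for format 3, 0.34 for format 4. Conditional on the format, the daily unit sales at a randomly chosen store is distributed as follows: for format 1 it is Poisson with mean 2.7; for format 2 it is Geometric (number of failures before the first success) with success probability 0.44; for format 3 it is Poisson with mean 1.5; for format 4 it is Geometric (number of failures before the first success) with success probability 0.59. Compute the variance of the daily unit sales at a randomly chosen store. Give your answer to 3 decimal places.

2.543

Per component, 1: μ=2.7, E[X²]=9.99; 2: μ=1.27273, E[X²]=4.5124; 3: μ=1.5, E[X²]=3.75; 4: μ=0.694915, E[X²]=1.66073.
E[X] = 0.17·2.7 + 0.35·1.27273 + 0.14·1.5 + 0.34·0.694915 = 1.35073.
E[X²] = 0.17·9.99 + 0.35·4.5124 + 0.14·3.75 + 0.34·1.66073 = 4.36729.
Var(X) = E[X²] − (E[X])² = 4.36729 − 1.82446 = 2.54283.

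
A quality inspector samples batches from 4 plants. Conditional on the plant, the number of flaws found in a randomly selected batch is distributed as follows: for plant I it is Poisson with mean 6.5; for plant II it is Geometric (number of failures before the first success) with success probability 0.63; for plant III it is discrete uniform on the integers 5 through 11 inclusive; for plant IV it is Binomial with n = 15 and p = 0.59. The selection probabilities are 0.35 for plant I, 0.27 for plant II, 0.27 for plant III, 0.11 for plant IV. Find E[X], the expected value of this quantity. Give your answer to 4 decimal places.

Component means — I: 6.5; II: 0.587302; III: 8; IV: 8.85.
E[X] = 0.35·6.5 + 0.27·0.587302 + 0.27·8 + 0.11·8.85 = 5.56707.

5.5671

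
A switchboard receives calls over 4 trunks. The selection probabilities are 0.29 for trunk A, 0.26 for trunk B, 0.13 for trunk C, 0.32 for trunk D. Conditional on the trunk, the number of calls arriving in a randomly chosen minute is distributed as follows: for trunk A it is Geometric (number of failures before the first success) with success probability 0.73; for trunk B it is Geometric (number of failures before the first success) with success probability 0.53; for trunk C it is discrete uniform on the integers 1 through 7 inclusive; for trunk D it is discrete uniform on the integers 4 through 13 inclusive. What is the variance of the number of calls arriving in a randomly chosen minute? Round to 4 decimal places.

Per component, A: μ=0.369863, E[X²]=0.64346; B: μ=0.886792, E[X²]=2.45959; C: μ=4, E[X²]=20; D: μ=8.5, E[X²]=80.5.
E[X] = 0.29·0.369863 + 0.26·0.886792 + 0.13·4 + 0.32·8.5 = 3.57783.
E[X²] = 0.29·0.64346 + 0.26·2.45959 + 0.13·20 + 0.32·80.5 = 29.1861.
Var(X) = E[X²] − (E[X])² = 29.1861 − 12.8008 = 16.3853.

16.3853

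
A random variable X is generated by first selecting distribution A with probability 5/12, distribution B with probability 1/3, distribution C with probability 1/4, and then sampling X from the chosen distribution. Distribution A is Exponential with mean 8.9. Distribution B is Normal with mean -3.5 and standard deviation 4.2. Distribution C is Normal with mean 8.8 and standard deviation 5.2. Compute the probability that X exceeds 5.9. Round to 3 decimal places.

0.397

Conditional on each component, P(X > 5.9): A: 0.515344; B: 0.0126074; C: 0.711473.
By total probability, P(X > 5.9) = 0.416667·0.515344 + 0.333333·0.0126074 + 0.25·0.711473 = 0.396797.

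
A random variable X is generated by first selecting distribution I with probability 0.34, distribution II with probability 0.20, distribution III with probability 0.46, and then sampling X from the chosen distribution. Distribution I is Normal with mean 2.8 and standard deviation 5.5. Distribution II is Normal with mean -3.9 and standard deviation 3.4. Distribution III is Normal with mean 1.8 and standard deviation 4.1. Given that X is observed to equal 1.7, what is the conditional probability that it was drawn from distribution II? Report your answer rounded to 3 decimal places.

Likelihoods f(1.7 | ·): I: 0.0710987; II: 0.0302241; III: 0.0972741.
Posterior ∝ prior × likelihood. Numerator for II: 0.2·0.0302241 = 0.00604482.
Normalizing constant: 0.34·0.0710987 + 0.2·0.0302241 + 0.46·0.0972741 = 0.0749644.
P(II | observation) = 0.00604482 / 0.0749644 = 0.0806359.

0.081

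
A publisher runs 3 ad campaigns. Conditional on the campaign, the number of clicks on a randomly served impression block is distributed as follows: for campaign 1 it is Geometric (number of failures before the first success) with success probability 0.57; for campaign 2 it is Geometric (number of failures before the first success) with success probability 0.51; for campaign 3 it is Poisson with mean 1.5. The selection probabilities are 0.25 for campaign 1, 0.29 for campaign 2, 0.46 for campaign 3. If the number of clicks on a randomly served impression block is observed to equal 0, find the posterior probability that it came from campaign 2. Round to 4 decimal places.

Likelihoods P(X=0 | ·): 1: 0.57; 2: 0.51; 3: 0.22313.
Posterior ∝ prior × likelihood. Numerator for 2: 0.29·0.51 = 0.1479.
Normalizing constant: 0.25·0.57 + 0.29·0.51 + 0.46·0.22313 = 0.39304.
P(2 | observation) = 0.1479 / 0.39304 = 0.376298.

0.3763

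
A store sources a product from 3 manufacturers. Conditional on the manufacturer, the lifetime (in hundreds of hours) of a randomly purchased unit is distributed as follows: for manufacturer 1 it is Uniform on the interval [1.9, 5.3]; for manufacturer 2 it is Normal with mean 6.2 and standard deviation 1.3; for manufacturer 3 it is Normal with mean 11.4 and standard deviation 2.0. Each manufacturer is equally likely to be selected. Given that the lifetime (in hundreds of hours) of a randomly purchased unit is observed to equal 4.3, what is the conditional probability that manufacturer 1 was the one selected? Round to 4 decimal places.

Likelihoods f(4.3 | ·): 1: 0.294118; 2: 0.105468; 3: 0.000365832.
Posterior ∝ prior × likelihood. Numerator for 1: 0.333333·0.294118 = 0.0980392.
Normalizing constant: 0.333333·0.294118 + 0.333333·0.105468 + 0.333333·0.000365832 = 0.133317.
P(1 | observation) = 0.0980392 / 0.133317 = 0.735384.

0.7354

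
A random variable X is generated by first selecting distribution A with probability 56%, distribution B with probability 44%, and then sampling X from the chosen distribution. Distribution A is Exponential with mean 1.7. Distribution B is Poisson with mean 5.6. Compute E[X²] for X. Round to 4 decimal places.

For each component E[X²] = Var + (mean)², giving A: 5.78; B: 36.96.
Overall E[X²] = 0.56·5.78 + 0.44·36.96 = 19.4992.

19.4992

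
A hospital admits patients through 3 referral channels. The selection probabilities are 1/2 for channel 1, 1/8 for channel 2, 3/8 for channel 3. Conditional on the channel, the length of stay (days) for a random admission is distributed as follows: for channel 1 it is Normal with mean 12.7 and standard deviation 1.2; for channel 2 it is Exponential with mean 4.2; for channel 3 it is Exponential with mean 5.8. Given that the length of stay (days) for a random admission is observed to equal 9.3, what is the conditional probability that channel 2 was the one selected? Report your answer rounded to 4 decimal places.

Likelihoods f(9.3 | ·): 1: 0.00600508; 2: 0.0260075; 3: 0.0346899.
Posterior ∝ prior × likelihood. Numerator for 2: 0.125·0.0260075 = 0.00325094.
Normalizing constant: 0.5·0.00600508 + 0.125·0.0260075 + 0.375·0.0346899 = 0.0192622.
P(2 | observation) = 0.00325094 / 0.0192622 = 0.168773.

0.1688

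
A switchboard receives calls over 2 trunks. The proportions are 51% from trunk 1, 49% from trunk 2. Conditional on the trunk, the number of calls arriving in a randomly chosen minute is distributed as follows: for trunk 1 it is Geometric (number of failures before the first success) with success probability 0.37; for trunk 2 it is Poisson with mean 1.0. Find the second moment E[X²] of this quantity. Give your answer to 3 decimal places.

For each component E[X²] = Var + (mean)², giving 1: 7.5011; 2: 2.
Overall E[X²] = 0.51·7.5011 + 0.49·2 = 4.80556.

4.806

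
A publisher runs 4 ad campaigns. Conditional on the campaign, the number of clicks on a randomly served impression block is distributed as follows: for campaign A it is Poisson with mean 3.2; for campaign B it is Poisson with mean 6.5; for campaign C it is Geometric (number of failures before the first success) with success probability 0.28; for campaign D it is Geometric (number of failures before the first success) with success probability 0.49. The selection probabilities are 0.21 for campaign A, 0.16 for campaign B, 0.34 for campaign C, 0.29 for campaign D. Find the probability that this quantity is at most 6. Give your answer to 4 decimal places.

Conditional on each campaign, P(X ≤ 6): A: 0.955381; B: 0.526524; C: 0.899694; D: 0.991026.
By total probability, P(X ≤ 6) = 0.21·0.955381 + 0.16·0.526524 + 0.34·0.899694 + 0.29·0.991026 = 0.878167.

0.8782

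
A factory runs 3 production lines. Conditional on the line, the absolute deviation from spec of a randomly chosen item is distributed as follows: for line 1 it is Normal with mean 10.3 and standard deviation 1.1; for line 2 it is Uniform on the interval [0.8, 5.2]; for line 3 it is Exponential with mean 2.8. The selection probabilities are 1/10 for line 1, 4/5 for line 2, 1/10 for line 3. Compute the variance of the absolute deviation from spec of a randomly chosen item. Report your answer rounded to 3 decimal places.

7.025

Per component, 1: μ=10.3, E[X²]=107.3; 2: μ=3, E[X²]=10.6133; 3: μ=2.8, E[X²]=15.68.
E[X] = 0.1·10.3 + 0.8·3 + 0.1·2.8 = 3.71.
E[X²] = 0.1·107.3 + 0.8·10.6133 + 0.1·15.68 = 20.7887.
Var(X) = E[X²] − (E[X])² = 20.7887 − 13.7641 = 7.02457.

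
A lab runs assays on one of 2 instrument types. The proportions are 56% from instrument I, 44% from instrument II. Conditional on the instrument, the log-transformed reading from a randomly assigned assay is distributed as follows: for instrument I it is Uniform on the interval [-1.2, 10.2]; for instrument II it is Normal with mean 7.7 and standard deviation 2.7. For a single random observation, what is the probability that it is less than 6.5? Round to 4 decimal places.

Conditional on each instrument, P(X < 6.5): I: 0.675439; II: 0.328361.
By total probability, P(X < 6.5) = 0.56·0.675439 + 0.44·0.328361 = 0.522724.

0.5227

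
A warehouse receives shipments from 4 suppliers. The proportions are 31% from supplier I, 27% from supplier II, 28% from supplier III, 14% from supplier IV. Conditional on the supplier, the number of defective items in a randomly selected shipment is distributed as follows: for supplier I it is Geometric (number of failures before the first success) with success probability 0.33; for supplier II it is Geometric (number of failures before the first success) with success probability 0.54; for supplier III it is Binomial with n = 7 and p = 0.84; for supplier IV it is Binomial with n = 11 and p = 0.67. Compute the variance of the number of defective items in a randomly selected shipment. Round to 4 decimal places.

9.1815

Per component, I: μ=2.0303, E[X²]=10.2746; II: μ=0.851852, E[X²]=2.30316; III: μ=5.88, E[X²]=35.5152; IV: μ=7.37, E[X²]=56.749.
E[X] = 0.31·2.0303 + 0.27·0.851852 + 0.28·5.88 + 0.14·7.37 = 3.53759.
E[X²] = 0.31·10.2746 + 0.27·2.30316 + 0.28·35.5152 + 0.14·56.749 = 21.6961.
Var(X) = E[X²] − (E[X])² = 21.6961 − 12.5146 = 9.18151.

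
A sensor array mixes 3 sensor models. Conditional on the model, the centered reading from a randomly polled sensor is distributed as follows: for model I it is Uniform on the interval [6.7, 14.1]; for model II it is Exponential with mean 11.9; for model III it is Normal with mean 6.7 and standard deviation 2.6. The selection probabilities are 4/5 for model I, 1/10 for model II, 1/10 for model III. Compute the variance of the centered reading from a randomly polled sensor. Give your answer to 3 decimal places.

Per component, I: μ=10.4, E[X²]=112.723; II: μ=11.9, E[X²]=283.22; III: μ=6.7, E[X²]=51.65.
E[X] = 0.8·10.4 + 0.1·11.9 + 0.1·6.7 = 10.18.
E[X²] = 0.8·112.723 + 0.1·283.22 + 0.1·51.65 = 123.666.
Var(X) = E[X²] − (E[X])² = 123.666 − 103.632 = 20.0333.

20.033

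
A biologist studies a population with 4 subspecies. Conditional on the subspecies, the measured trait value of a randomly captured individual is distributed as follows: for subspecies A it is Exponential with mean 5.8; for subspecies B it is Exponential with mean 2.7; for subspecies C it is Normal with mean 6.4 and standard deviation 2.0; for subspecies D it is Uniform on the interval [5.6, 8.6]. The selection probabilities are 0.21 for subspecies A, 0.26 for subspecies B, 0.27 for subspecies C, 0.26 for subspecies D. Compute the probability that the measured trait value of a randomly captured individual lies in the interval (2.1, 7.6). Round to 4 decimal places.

0.5585

Conditional on each subspecies, P(2.1 < X < 7.6): A: 0.426507; B: 0.39951; C: 0.709969; D: 0.666667.
By total probability, P(2.1 < X < 7.6) = 0.21·0.426507 + 0.26·0.39951 + 0.27·0.709969 + 0.26·0.666667 = 0.558464.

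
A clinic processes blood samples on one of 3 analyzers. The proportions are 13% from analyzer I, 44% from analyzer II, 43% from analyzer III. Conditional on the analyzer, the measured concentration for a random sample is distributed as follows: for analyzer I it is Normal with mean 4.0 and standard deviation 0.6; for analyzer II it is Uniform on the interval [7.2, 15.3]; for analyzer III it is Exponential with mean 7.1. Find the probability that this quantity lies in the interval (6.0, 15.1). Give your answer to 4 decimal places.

Conditional on each analyzer, P(6.0 < X < 15.1): I: 0.00042906; II: 0.975309; III: 0.310304.
By total probability, P(6.0 < X < 15.1) = 0.13·0.00042906 + 0.44·0.975309 + 0.43·0.310304 = 0.562622.

0.5626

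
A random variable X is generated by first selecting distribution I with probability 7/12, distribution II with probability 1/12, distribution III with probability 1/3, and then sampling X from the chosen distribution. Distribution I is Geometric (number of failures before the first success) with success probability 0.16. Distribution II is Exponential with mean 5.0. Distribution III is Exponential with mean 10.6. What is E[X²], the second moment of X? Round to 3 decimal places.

For each component E[X²] = Var + (mean)², giving I: 60.375; II: 50; III: 224.72.
Overall E[X²] = 0.583333·60.375 + 0.0833333·50 + 0.333333·224.72 = 114.292.

114.292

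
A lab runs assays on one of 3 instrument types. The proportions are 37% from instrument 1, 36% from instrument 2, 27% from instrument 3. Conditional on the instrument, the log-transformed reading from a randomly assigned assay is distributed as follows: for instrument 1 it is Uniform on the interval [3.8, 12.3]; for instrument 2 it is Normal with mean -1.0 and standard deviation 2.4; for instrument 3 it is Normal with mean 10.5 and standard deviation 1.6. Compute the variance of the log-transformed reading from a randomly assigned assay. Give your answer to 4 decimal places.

Per component, 1: μ=8.05, E[X²]=70.8233; 2: μ=-1, E[X²]=6.76; 3: μ=10.5, E[X²]=112.81.
E[X] = 0.37·8.05 + 0.36·-1 + 0.27·10.5 = 5.4535.
E[X²] = 0.37·70.8233 + 0.36·6.76 + 0.27·112.81 = 59.0969.
Var(X) = E[X²] − (E[X])² = 59.0969 − 29.7407 = 29.3563.

29.3563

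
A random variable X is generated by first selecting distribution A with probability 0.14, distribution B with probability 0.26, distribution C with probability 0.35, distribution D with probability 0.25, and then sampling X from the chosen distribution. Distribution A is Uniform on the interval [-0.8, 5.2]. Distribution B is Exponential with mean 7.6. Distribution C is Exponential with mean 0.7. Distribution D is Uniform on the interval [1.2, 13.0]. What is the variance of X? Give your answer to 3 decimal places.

Per component, A: μ=2.2, E[X²]=7.84; B: μ=7.6, E[X²]=115.52; C: μ=0.7, E[X²]=0.98; D: μ=7.1, E[X²]=62.0133.
E[X] = 0.14·2.2 + 0.26·7.6 + 0.35·0.7 + 0.25·7.1 = 4.304.
E[X²] = 0.14·7.84 + 0.26·115.52 + 0.35·0.98 + 0.25·62.0133 = 46.9791.
Var(X) = E[X²] − (E[X])² = 46.9791 − 18.5244 = 28.4547.

28.455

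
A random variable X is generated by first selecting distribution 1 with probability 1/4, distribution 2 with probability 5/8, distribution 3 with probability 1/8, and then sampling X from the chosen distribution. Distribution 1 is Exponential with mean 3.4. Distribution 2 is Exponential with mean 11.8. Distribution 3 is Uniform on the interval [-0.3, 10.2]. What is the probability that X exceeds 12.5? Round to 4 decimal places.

0.2230

Conditional on each component, P(X > 12.5): 1: 0.0253122; 2: 0.346691; 3: 0.
By total probability, P(X > 12.5) = 0.25·0.0253122 + 0.625·0.346691 + 0.125·0 = 0.22301.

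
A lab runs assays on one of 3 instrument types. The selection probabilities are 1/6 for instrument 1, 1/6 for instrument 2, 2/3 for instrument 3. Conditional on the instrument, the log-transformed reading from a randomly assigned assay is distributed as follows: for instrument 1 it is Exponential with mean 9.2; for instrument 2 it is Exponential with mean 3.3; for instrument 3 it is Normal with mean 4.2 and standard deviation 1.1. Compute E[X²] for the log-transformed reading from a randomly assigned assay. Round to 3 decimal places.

For each component E[X²] = Var + (mean)², giving 1: 169.28; 2: 21.78; 3: 18.85.
Overall E[X²] = 0.166667·169.28 + 0.166667·21.78 + 0.666667·18.85 = 44.41.

44.410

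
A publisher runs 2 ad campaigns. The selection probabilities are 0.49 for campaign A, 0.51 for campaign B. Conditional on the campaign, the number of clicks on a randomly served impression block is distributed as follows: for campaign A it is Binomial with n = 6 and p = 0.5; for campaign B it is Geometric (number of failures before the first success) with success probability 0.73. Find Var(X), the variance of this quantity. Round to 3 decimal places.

Per component, A: μ=3, E[X²]=10.5; B: μ=0.369863, E[X²]=0.64346.
E[X] = 0.49·3 + 0.51·0.369863 = 1.65863.
E[X²] = 0.49·10.5 + 0.51·0.64346 = 5.47316.
Var(X) = E[X²] − (E[X])² = 5.47316 − 2.75105 = 2.72211.

2.722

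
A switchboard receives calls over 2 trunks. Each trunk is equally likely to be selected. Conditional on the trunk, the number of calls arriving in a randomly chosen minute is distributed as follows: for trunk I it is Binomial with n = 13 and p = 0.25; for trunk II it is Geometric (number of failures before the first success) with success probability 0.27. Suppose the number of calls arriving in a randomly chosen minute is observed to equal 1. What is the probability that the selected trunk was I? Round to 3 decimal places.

0.343

Likelihoods P(X=1 | ·): I: 0.102948; II: 0.1971.
Posterior ∝ prior × likelihood. Numerator for I: 0.5·0.102948 = 0.0514741.
Normalizing constant: 0.5·0.102948 + 0.5·0.1971 = 0.150024.
P(I | observation) = 0.0514741 / 0.150024 = 0.343105.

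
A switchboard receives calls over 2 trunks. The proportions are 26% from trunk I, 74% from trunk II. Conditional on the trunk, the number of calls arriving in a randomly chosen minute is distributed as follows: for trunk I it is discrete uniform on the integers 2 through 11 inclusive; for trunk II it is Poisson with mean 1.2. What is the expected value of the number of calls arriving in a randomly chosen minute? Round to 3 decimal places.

Component means — I: 6.5; II: 1.2.
E[X] = 0.26·6.5 + 0.74·1.2 = 2.578.

2.578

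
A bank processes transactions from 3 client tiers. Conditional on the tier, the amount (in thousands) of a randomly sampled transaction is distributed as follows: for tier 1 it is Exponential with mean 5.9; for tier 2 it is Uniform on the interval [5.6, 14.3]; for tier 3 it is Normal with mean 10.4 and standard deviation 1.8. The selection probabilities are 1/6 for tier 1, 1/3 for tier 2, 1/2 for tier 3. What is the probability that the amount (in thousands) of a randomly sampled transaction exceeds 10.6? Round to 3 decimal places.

0.397

Conditional on each tier, P(X > 10.6): 1: 0.16586; 2: 0.425287; 3: 0.455764.
By total probability, P(X > 10.6) = 0.166667·0.16586 + 0.333333·0.425287 + 0.5·0.455764 = 0.397288.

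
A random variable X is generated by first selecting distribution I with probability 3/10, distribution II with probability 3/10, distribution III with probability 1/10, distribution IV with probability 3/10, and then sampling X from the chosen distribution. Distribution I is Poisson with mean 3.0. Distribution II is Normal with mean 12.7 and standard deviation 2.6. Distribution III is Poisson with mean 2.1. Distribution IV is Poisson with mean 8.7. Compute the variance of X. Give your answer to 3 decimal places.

23.282

Per component, I: μ=3, E[X²]=12; II: μ=12.7, E[X²]=168.05; III: μ=2.1, E[X²]=6.51; IV: μ=8.7, E[X²]=84.39.
E[X] = 0.3·3 + 0.3·12.7 + 0.1·2.1 + 0.3·8.7 = 7.53.
E[X²] = 0.3·12 + 0.3·168.05 + 0.1·6.51 + 0.3·84.39 = 79.983.
Var(X) = E[X²] − (E[X])² = 79.983 − 56.7009 = 23.2821.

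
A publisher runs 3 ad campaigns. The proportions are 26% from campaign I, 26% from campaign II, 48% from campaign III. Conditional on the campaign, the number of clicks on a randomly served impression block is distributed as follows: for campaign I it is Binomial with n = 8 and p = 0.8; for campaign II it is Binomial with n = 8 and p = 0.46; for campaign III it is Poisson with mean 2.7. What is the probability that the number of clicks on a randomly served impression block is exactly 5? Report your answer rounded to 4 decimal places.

Conditional on each campaign, P(X = 5): I: 0.146801; II: 0.181618; III: 0.0803605.
By total probability, P(X = 5) = 0.26·0.146801 + 0.26·0.181618 + 0.48·0.0803605 = 0.123962.

0.1240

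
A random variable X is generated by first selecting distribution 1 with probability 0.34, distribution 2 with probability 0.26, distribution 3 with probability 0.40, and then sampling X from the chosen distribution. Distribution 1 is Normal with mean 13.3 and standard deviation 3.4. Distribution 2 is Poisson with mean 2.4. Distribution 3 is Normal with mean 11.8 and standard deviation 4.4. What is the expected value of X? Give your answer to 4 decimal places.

Component means — 1: 13.3; 2: 2.4; 3: 11.8.
E[X] = 0.34·13.3 + 0.26·2.4 + 0.4·11.8 = 9.866.

9.8660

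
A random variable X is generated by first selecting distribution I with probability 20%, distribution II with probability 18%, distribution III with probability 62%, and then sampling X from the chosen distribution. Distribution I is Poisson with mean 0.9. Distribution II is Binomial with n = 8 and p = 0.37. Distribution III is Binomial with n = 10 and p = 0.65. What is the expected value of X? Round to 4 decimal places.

Component means — I: 0.9; II: 2.96; III: 6.5.
E[X] = 0.2·0.9 + 0.18·2.96 + 0.62·6.5 = 4.7428.

4.7428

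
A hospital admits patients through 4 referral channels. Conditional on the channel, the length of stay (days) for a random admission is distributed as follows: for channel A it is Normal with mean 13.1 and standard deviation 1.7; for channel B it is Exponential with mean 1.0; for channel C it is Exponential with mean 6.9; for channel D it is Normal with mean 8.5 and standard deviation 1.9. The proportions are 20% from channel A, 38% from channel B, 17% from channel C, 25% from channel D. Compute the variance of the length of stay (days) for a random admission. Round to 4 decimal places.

Per component, A: μ=13.1, E[X²]=174.5; B: μ=1, E[X²]=2; C: μ=6.9, E[X²]=95.22; D: μ=8.5, E[X²]=75.86.
E[X] = 0.2·13.1 + 0.38·1 + 0.17·6.9 + 0.25·8.5 = 6.298.
E[X²] = 0.2·174.5 + 0.38·2 + 0.17·95.22 + 0.25·75.86 = 70.8124.
Var(X) = E[X²] − (E[X])² = 70.8124 − 39.6648 = 31.1476.

31.1476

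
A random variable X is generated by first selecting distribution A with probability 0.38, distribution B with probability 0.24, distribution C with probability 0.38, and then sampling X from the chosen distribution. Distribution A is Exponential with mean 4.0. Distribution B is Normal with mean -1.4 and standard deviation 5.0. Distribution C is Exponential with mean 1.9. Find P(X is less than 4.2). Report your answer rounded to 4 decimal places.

Conditional on each component, P(X < 4.2): A: 0.650062; B: 0.868643; C: 0.890357.
By total probability, P(X < 4.2) = 0.38·0.650062 + 0.24·0.868643 + 0.38·0.890357 = 0.793834.

0.7938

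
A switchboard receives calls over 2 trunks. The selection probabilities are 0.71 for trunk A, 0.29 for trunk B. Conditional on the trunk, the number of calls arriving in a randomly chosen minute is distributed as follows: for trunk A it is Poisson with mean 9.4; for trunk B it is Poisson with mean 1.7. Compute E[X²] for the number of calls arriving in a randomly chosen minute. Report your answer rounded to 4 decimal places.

70.7407

For each component E[X²] = Var + (mean)², giving A: 97.76; B: 4.59.
Overall E[X²] = 0.71·97.76 + 0.29·4.59 = 70.7407.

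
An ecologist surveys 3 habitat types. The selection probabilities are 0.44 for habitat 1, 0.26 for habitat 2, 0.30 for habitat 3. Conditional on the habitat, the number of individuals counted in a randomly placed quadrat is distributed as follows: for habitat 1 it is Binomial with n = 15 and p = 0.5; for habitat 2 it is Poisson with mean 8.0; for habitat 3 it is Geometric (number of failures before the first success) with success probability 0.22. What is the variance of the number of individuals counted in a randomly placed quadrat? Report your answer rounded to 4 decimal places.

12.2053

Per component, 1: μ=7.5, E[X²]=60; 2: μ=8, E[X²]=72; 3: μ=3.54545, E[X²]=28.686.
E[X] = 0.44·7.5 + 0.26·8 + 0.3·3.54545 = 6.44364.
E[X²] = 0.44·60 + 0.26·72 + 0.3·28.686 = 53.7258.
Var(X) = E[X²] − (E[X])² = 53.7258 − 41.5204 = 12.2053.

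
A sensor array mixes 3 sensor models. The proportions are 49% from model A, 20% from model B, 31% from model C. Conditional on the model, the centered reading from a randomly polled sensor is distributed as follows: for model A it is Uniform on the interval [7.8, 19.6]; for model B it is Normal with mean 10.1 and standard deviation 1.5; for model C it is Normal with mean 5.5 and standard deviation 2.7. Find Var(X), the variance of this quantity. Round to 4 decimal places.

21.1913

Per component, A: μ=13.7, E[X²]=199.293; B: μ=10.1, E[X²]=104.26; C: μ=5.5, E[X²]=37.54.
E[X] = 0.49·13.7 + 0.2·10.1 + 0.31·5.5 = 10.438.
E[X²] = 0.49·199.293 + 0.2·104.26 + 0.31·37.54 = 130.143.
Var(X) = E[X²] − (E[X])² = 130.143 − 108.952 = 21.1913.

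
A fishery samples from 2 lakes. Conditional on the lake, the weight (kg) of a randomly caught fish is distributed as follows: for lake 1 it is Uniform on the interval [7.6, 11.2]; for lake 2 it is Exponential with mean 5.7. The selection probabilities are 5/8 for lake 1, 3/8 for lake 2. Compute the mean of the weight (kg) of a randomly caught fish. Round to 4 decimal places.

8.0125

Component means — 1: 9.4; 2: 5.7.
E[X] = 0.625·9.4 + 0.375·5.7 = 8.0125.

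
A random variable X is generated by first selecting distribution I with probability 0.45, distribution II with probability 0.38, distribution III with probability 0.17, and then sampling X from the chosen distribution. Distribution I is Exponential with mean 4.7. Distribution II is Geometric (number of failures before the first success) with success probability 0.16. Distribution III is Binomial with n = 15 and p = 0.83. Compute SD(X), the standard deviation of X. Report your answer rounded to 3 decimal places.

5.547

Per component, I: μ=4.7, E[X²]=44.18; II: μ=5.25, E[X²]=60.375; III: μ=12.45, E[X²]=157.119.
E[X] = 0.45·4.7 + 0.38·5.25 + 0.17·12.45 = 6.2265.
E[X²] = 0.45·44.18 + 0.38·60.375 + 0.17·157.119 = 69.5337.
Var(X) = E[X²] − (E[X])² = 69.5337 − 38.7693 = 30.7644.
SD(X) = √30.7644 = 5.54657.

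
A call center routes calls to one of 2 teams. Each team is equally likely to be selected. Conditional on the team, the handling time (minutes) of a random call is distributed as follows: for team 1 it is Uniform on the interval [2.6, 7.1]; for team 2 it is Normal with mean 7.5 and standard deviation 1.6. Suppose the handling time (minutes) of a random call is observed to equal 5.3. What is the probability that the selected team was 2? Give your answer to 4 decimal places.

Likelihoods f(5.3 | ·): 1: 0.222222; 2: 0.0968827.
Posterior ∝ prior × likelihood. Numerator for 2: 0.5·0.0968827 = 0.0484413.
Normalizing constant: 0.5·0.222222 + 0.5·0.0968827 = 0.159552.
P(2 | observation) = 0.0484413 / 0.159552 = 0.303608.

0.3036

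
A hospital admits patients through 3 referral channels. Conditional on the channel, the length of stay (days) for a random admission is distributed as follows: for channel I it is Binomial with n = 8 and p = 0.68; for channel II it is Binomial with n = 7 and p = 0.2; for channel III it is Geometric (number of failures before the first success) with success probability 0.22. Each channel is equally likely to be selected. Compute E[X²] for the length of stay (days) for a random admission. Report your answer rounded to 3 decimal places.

For each component E[X²] = Var + (mean)², giving I: 31.3344; II: 3.08; III: 28.686.
Overall E[X²] = 0.333333·31.3344 + 0.333333·3.08 + 0.333333·28.686 = 21.0335.

21.033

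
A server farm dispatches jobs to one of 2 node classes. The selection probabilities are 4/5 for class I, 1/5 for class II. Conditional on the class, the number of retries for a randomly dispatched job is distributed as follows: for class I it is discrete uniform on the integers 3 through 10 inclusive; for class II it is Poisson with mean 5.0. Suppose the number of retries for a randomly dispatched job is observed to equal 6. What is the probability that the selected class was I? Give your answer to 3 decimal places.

0.774

Likelihoods P(X=6 | ·): I: 0.125; II: 0.146223.
Posterior ∝ prior × likelihood. Numerator for I: 0.8·0.125 = 0.1.
Normalizing constant: 0.8·0.125 + 0.2·0.146223 = 0.129245.
P(I | observation) = 0.1 / 0.129245 = 0.773727.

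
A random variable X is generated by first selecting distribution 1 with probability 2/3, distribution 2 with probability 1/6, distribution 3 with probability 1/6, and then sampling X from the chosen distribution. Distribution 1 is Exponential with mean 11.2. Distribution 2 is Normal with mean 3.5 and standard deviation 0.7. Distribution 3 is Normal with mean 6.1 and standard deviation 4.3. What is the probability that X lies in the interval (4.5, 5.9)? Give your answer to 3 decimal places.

Conditional on each component, P(4.5 < X < 5.9): 1: 0.0786242; 2: 0.0762603; 3: 0.126539.
By total probability, P(4.5 < X < 5.9) = 0.666667·0.0786242 + 0.166667·0.0762603 + 0.166667·0.126539 = 0.0862161.

0.086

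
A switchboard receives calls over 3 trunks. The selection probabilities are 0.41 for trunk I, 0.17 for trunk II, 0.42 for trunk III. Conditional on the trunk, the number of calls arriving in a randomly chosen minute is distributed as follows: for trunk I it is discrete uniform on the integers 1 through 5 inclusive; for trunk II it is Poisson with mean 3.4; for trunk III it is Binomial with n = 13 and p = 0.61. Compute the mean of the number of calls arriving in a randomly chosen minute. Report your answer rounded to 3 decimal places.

Component means — I: 3; II: 3.4; III: 7.93.
E[X] = 0.41·3 + 0.17·3.4 + 0.42·7.93 = 5.1386.

5.139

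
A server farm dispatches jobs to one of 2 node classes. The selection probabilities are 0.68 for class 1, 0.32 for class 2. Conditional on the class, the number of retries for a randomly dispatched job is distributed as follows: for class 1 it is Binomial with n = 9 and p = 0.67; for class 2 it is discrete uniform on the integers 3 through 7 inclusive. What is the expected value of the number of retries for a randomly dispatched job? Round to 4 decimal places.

Component means — 1: 6.03; 2: 5.
E[X] = 0.68·6.03 + 0.32·5 = 5.7004.

5.7004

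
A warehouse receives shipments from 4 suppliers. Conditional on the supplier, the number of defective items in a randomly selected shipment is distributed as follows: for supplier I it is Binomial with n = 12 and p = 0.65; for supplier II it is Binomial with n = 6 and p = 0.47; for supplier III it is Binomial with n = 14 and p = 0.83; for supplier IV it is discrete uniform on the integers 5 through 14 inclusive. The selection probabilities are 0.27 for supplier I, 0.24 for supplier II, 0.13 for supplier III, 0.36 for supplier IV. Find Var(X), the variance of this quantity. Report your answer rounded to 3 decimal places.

Per component, I: μ=7.8, E[X²]=63.57; II: μ=2.82, E[X²]=9.447; III: μ=11.62, E[X²]=137; IV: μ=9.5, E[X²]=98.5.
E[X] = 0.27·7.8 + 0.24·2.82 + 0.13·11.62 + 0.36·9.5 = 7.7134.
E[X²] = 0.27·63.57 + 0.24·9.447 + 0.13·137 + 0.36·98.5 = 72.7012.
Var(X) = E[X²] − (E[X])² = 72.7012 − 59.4965 = 13.2046.

13.205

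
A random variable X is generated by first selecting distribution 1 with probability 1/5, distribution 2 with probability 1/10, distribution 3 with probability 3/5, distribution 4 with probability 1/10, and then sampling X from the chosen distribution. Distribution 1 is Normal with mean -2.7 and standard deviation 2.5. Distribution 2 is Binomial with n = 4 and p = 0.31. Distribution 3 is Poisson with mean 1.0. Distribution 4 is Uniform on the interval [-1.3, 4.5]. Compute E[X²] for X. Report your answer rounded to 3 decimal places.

For each component E[X²] = Var + (mean)², giving 1: 13.54; 2: 2.3932; 3: 2; 4: 5.36333.
Overall E[X²] = 0.2·13.54 + 0.1·2.3932 + 0.6·2 + 0.1·5.36333 = 4.68365.

4.684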